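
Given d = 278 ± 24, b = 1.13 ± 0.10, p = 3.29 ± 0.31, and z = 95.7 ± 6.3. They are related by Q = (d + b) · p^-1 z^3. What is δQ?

1.75e+07

Let u = d + b = 279. δu = √(δd² + δb²) = √(576 + 0.0100) = 24.0, so δu/u = 0.0860.
Q is then a monomial in u, p, z:
δQ/Q = √((δu/u)² + (-1·δp/p)² + (3·δz/z)²) = √(0.00739 + 0.00888 + 0.0390) = 0.235
Q = 7.44e+07, so δQ = 0.235 × 7.44e+07 = 1.75e+07.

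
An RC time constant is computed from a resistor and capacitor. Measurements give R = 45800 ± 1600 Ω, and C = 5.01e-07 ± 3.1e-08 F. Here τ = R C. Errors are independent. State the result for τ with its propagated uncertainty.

Each factor contributes (exponent × relative error)² to (δτ/τ)²:
  (1·δR/R)² = (1×0.0349)² = 0.00122;  (1·δC/C)² = (1×0.0619)² = 0.00383
δτ/τ = √(0.00505) = 0.0711
τ = 0.0229 s, so δτ = 0.0711 × 0.0229 = 0.00163 s.

0.0229 ± 0.00163 s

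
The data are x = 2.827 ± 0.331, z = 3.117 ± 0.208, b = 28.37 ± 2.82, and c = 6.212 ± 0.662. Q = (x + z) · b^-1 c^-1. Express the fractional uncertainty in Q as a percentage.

Let u = x + z = 5.944. δu = √(δx² + δz²) = √(0.110 + 0.0433) = 0.391, so δu/u = 0.0658.
Q is then a monomial in u, b, c:
δQ/Q = √((δu/u)² + (-1·δb/b)² + (-1·δc/c)²) = √(0.00433 + 0.00988 + 0.0114) = 0.160

16.0%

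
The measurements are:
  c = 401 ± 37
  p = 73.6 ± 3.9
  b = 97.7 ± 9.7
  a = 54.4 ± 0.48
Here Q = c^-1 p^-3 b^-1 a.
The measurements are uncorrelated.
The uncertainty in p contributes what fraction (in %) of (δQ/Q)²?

57.8%

(δQ/Q)² = (-1·δc/c)² + (-3·δp/p)² + (-1·δb/b)² + (1·δa/a)²
  c term: (-1×0.0923)² = 0.00851
  p term: (-3×0.0530)² = 0.0253
  b term: (-1×0.0993)² = 0.00986
  a term: (1×0.00882)² = 7.79e-05
Total = 0.0437. Share from p = 0.0253/0.0437 = 0.578.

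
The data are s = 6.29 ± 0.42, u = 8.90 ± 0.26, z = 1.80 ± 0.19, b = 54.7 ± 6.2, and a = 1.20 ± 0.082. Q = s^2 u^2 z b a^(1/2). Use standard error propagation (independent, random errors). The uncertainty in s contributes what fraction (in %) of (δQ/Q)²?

38.4%

(δQ/Q)² = (2·δs/s)² + (2·δu/u)² + (1·δz/z)² + (1·δb/b)² + (½·δa/a)²
  s term: (2×0.0668)² = 0.0178
  u term: (2×0.0292)² = 0.00341
  z term: (1×0.106)² = 0.0111
  b term: (1×0.113)² = 0.0128
  a term: (0.5×0.0683)² = 0.00117
Total = 0.0464. Share from s = 0.0178/0.0464 = 0.384.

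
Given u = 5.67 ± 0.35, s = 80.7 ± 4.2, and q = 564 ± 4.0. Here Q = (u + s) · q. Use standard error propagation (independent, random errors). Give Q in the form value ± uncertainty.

48700 ± 2400

Let w = u + s = 86.4. δw = √(δu² + δs²) = √(0.122 + 17.6) = 4.21, so δw/w = 0.0488.
Q is then a monomial in w, q:
δQ/Q = √((δw/w)² + (1·δq/q)²) = √(0.00238 + 5.03e-05) = 0.0493
Q = 48700, so δQ = 0.0493 × 48700 = 2400.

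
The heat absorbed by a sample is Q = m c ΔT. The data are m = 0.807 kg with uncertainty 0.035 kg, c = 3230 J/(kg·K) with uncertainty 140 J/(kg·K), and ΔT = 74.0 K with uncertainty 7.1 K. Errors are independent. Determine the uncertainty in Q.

22000 J

Products/powers → add relative errors in quadrature, weighted by exponent:
  (1·δm/m)² = (1×0.0434)² = 0.00188;  (1·δc/c)² = (1×0.0433)² = 0.00188;  (1·δΔT/ΔT)² = (1×0.0959)² = 0.00921
δQ/Q = √(0.0130) = 0.114
Q = 1.93e+05 J, so δQ = 0.114 × 1.93e+05 = 22000 J.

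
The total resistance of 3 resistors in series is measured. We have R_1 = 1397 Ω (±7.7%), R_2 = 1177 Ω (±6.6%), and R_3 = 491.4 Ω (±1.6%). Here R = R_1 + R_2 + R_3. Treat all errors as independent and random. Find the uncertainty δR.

133 Ω

For a sum/difference, combine absolute errors in quadrature:
  (δR_1)² = 11600;  (δR_2)² = 6030;  (δR_3)² = 61.8
δR = √(17700) = 133 Ω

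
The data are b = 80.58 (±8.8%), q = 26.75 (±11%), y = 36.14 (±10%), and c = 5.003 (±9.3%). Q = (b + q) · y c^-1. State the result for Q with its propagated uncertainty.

Let u = b + q = 107.3. δu = √(δb² + δq²) = √(50.3 + 8.66) = 7.68, so δu/u = 0.0715.
Q is then a monomial in u, y, c:
δQ/Q = √((δu/u)² + (1·δy/y)² + (-1·δc/c)²) = √(0.00512 + 0.0100 + 0.00865) = 0.154
Q = 775.3, so δQ = 0.154 × 775.3 = 120.

775.3 ± 120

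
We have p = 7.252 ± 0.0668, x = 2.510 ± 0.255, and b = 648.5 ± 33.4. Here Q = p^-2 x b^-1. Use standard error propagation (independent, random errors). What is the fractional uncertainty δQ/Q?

0.115

Q is a product of powers, so relative uncertainties combine in quadrature:
  (-2·δp/p)² = (-2×0.00921)² = 0.000339;  (1·δx/x)² = (1×0.102)² = 0.0103;  (-1·δb/b)² = (-1×0.0515)² = 0.00265
δQ/Q = √(0.0133) = 0.115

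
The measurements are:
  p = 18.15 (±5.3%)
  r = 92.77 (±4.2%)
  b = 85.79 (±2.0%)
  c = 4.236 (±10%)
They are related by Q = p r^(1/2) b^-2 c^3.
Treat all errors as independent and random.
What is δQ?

Q is a product of powers, so relative uncertainties combine in quadrature:
  (1·δp/p)² = (1×0.0530)² = 0.00281;  (½·δr/r)² = (0.5×0.0420)² = 0.000441;  (-2·δb/b)² = (-2×0.0200)² = 0.00160;  (3·δc/c)² = (3×0.100)² = 0.0900
δQ/Q = √(0.0949) = 0.308
Q = 1.805, so δQ = 0.308 × 1.805 = 0.556.

0.556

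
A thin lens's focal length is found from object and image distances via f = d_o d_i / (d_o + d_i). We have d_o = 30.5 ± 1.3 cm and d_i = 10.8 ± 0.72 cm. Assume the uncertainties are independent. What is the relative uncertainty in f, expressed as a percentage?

∂f/∂d_o = (d_i/(d_o+d_i))² = 0.0684;  ∂f/∂d_i = (d_o/(d_o+d_i))² = 0.545
δf = √((∂f/∂d_o · δd_o)² + (∂f/∂d_i · δd_i)²) = √(0.00790 + 0.154) = 0.403 cm
f = 7.98 cm, so δf/f = 0.403/7.98 = 0.0505.

5.05%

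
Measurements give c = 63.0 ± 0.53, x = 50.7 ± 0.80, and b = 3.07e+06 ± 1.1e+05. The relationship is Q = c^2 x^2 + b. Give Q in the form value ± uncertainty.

(1.33 ± 0.0381) × 10^7

Let p = c^2·x^2 = 1.02e+07. δp/p = √((2·δc/c)² + (2·δx/x)²) = √(0.000283 + 0.000996) = 0.0358, so δp = 3.65e+05.
Q = p + b: δQ = √(δp² + δb²) = √(1.33e+11 + 1.21e+10) = 3.81e+05
Q = 1.33e+07.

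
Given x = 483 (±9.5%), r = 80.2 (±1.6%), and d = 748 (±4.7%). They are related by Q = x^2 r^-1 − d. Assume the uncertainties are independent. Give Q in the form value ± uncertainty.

Let p = x^2·r^-1 = 2910. δp/p = √((2·δx/x)² + (-1·δr/r)²) = √(0.0361 + 0.000256) = 0.191, so δp = 555.
Q = p − d: δQ = √(δp² + δd²) = √(3.08e+05 + 1240) = 556
Q = 2160.

2160 ± 556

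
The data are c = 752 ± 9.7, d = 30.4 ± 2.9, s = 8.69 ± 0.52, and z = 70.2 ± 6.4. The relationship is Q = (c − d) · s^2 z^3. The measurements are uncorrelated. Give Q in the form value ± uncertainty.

Let u = c − d = 722. δu = √(δc² + δd²) = √(94.1 + 8.41) = 10.1, so δu/u = 0.0140.
Q is then a monomial in u, s, z:
δQ/Q = √((δu/u)² + (2·δs/s)² + (3·δz/z)²) = √(0.000197 + 0.0143 + 0.0748) = 0.299
Q = 1.89e+10, so δQ = 0.299 × 1.89e+10 = 5.63e+09.

(1.89 ± 0.563) × 10^10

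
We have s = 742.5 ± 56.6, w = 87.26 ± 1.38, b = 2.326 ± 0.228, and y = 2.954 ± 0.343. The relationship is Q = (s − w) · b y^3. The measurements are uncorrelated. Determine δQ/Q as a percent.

37.2%

Let u = s − w = 655.2. δu = √(δs² + δw²) = √(3200 + 1.90) = 56.6, so δu/u = 0.0864.
Q is then a monomial in u, b, y:
δQ/Q = √((δu/u)² + (1·δb/b)² + (3·δy/y)²) = √(0.00747 + 0.00961 + 0.121) = 0.372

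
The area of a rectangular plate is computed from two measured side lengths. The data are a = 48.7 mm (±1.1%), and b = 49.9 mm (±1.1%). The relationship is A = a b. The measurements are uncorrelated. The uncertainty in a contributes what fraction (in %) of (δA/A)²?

(δA/A)² = (1·δa/a)² + (1·δb/b)²
  a term: (1×0.0110)² = 0.000121
  b term: (1×0.0110)² = 0.000121
Total = 0.000242. Share from a = 0.000121/0.000242 = 0.500.

50.0%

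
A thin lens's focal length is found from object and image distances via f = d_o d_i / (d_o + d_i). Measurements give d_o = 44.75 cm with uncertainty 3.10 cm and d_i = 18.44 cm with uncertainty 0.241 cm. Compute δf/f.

0.0222

∂f/∂d_o = (d_i/(d_o+d_i))² = 0.0852;  ∂f/∂d_i = (d_o/(d_o+d_i))² = 0.502
δf = √((∂f/∂d_o · δd_o)² + (∂f/∂d_i · δd_i)²) = √(0.0697 + 0.0146) = 0.290 cm
f = 13.06 cm, so δf/f = 0.290/13.06 = 0.0222.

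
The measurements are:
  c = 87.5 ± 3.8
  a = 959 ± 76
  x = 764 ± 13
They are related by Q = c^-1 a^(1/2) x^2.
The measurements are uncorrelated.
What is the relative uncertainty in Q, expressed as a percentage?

6.79%

Since Q is a product/quotient, work with relative uncertainties:
  (-1·δc/c)² = (-1×0.0434)² = 0.00189;  (½·δa/a)² = (0.5×0.0792)² = 0.00157;  (2·δx/x)² = (2×0.0170)² = 0.00116
δQ/Q = √(0.00461) = 0.0679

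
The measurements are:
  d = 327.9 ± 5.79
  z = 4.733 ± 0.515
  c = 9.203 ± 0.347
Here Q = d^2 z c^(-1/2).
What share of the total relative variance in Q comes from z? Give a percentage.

88.1%

(δQ/Q)² = (2·δd/d)² + (1·δz/z)² + (−½·δc/c)²
  d term: (2×0.0177)² = 0.00125
  z term: (1×0.109)² = 0.0118
  c term: (-0.5×0.0377)² = 0.000355
Total = 0.0134. Share from z = 0.0118/0.0134 = 0.881.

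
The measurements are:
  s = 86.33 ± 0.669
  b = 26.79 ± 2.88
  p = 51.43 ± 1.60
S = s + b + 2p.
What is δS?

S is a linear combination, so absolute uncertainties add in quadrature:
  (δs)² = 0.448;  (δb)² = 8.29;  (2·δp)² = 10.2
δS = √(19.0) = 4.36

4.36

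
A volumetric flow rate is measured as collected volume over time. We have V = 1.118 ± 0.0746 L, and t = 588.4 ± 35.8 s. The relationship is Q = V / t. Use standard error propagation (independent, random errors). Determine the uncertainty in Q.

0.000172 L/s

Products/powers → add relative errors in quadrature, weighted by exponent:
  (1·δV/V)² = (1×0.0667)² = 0.00445;  (-1·δt/t)² = (-1×0.0608)² = 0.00370
δQ/Q = √(0.00815) = 0.0903
Q = 0.001900 L/s, so δQ = 0.0903 × 0.001900 = 0.000172 L/s.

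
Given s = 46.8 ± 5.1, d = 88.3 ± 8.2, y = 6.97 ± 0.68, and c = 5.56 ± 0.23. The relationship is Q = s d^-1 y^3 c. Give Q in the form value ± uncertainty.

Each factor contributes (exponent × relative error)² to (δQ/Q)²:
  (1·δs/s)² = (1×0.109)² = 0.0119;  (-1·δd/d)² = (-1×0.0929)² = 0.00862;  (3·δy/y)² = (3×0.0976)² = 0.0857;  (1·δc/c)² = (1×0.0414)² = 0.00171
δQ/Q = √(0.108) = 0.328
Q = 998, so δQ = 0.328 × 998 = 328.

998 ± 328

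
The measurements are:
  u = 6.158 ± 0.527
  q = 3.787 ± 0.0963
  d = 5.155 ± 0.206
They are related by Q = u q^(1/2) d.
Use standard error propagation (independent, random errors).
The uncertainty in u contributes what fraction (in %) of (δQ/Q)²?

80.6%

(δQ/Q)² = (1·δu/u)² + (½·δq/q)² + (1·δd/d)²
  u term: (1×0.0856)² = 0.00732
  q term: (0.5×0.0254)² = 0.000162
  d term: (1×0.0400)² = 0.00160
Total = 0.00908. Share from u = 0.00732/0.00908 = 0.806.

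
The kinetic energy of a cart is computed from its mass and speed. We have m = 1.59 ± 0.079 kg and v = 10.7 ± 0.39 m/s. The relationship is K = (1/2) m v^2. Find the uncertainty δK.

For a monomial K ∝ m, v^2, fractional errors add in quadrature:
  (1·δm/m)² = (1×0.0497)² = 0.00247;  (2·δv/v)² = (2×0.0364)² = 0.00531
δK/K = √(0.00778) = 0.0882
K = 91.0 J, so δK = 0.0882 × 91.0 = 8.03 J.

8.03 J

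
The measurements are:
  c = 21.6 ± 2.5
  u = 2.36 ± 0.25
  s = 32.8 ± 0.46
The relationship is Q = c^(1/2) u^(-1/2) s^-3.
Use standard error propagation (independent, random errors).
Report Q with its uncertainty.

(8.57 ± 0.763) × 10^-5

Q is a product of powers, so relative uncertainties combine in quadrature:
  (½·δc/c)² = (0.5×0.116)² = 0.00335;  (−½·δu/u)² = (-0.5×0.106)² = 0.00281;  (-3·δs/s)² = (-3×0.0140)² = 0.00177
δQ/Q = √(0.00792) = 0.0890
Q = 8.57e-05, so δQ = 0.0890 × 8.57e-05 = 7.63e-06.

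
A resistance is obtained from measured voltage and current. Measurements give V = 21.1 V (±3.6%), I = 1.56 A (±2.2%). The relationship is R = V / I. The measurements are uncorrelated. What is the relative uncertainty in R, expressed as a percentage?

4.22%

Each factor contributes (exponent × relative error)² to (δR/R)²:
  (1·δV/V)² = (1×0.0360)² = 0.00130;  (-1·δI/I)² = (-1×0.0220)² = 0.000484
δR/R = √(0.00178) = 0.0422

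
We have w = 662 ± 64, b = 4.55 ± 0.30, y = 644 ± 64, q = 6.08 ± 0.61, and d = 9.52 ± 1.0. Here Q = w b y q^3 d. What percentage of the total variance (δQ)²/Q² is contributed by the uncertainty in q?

(δQ/Q)² = (1·δw/w)² + (1·δb/b)² + (1·δy/y)² + (3·δq/q)² + (1·δd/d)²
  w term: (1×0.0967)² = 0.00935
  b term: (1×0.0659)² = 0.00435
  y term: (1×0.0994)² = 0.00988
  q term: (3×0.100)² = 0.0906
  d term: (1×0.105)² = 0.0110
Total = 0.125. Share from q = 0.0906/0.125 = 0.724.

72.4%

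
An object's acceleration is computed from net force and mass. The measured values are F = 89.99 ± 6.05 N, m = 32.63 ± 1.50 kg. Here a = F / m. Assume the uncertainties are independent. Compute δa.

Each factor contributes (exponent × relative error)² to (δa/a)²:
  (1·δF/F)² = (1×0.0672)² = 0.00452;  (-1·δm/m)² = (-1×0.0460)² = 0.00211
δa/a = √(0.00663) = 0.0814
a = 2.758 m/s^2, so δa = 0.0814 × 2.758 = 0.225 m/s^2.

0.225 m/s^2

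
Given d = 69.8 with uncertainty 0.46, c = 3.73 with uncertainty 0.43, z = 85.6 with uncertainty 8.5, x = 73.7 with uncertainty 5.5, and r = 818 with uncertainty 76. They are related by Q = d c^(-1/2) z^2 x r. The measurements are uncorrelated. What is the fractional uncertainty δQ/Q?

0.239

Since Q is a product/quotient, work with relative uncertainties:
  (1·δd/d)² = (1×0.00659)² = 4.34e-05;  (−½·δc/c)² = (-0.5×0.115)² = 0.00332;  (2·δz/z)² = (2×0.0993)² = 0.0394;  (1·δx/x)² = (1×0.0746)² = 0.00557;  (1·δr/r)² = (1×0.0929)² = 0.00863
δQ/Q = √(0.0570) = 0.239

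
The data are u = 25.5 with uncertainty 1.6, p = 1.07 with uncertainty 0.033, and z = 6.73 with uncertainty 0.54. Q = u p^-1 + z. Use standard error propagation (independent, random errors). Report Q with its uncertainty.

30.6 ± 1.75

Let w = u·p^-1 = 23.8. δw/w = √((1·δu/u)² + (-1·δp/p)²) = √(0.00394 + 0.000951) = 0.0699, so δw = 1.67.
Q = w + z: δQ = √(δw² + δz²) = √(2.78 + 0.292) = 1.75
Q = 30.6.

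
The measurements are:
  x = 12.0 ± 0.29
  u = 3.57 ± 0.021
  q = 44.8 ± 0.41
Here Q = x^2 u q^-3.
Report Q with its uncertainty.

0.00572 ± 0.000320

Products/powers → add relative errors in quadrature, weighted by exponent:
  (2·δx/x)² = (2×0.0242)² = 0.00234;  (1·δu/u)² = (1×0.00588)² = 3.46e-05;  (-3·δq/q)² = (-3×0.00915)² = 0.000754
δQ/Q = √(0.00312) = 0.0559
Q = 0.00572, so δQ = 0.0559 × 0.00572 = 0.000320.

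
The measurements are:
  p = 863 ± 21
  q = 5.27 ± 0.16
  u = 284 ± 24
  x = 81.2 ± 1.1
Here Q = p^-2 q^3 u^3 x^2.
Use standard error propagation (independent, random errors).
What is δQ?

Products/powers → add relative errors in quadrature, weighted by exponent:
  (-2·δp/p)² = (-2×0.0243)² = 0.00237;  (3·δq/q)² = (3×0.0304)² = 0.00830;  (3·δu/u)² = (3×0.0845)² = 0.0643;  (2·δx/x)² = (2×0.0135)² = 0.000734
δQ/Q = √(0.0757) = 0.275
Q = 2.97e+07, so δQ = 0.275 × 2.97e+07 = 8.16e+06.

8.16e+06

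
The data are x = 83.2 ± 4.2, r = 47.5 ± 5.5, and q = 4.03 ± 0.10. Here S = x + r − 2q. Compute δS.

For a sum/difference, combine absolute errors in quadrature:
  (δx)² = 17.6;  (δr)² = 30.2;  (2·δq)² = 0.0400
δS = √(47.9) = 6.92

6.92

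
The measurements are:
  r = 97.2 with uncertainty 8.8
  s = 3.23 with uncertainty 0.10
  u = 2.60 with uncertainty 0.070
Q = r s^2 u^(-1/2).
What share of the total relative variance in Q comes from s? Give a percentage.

31.4%

(δQ/Q)² = (1·δr/r)² + (2·δs/s)² + (−½·δu/u)²
  r term: (1×0.0905)² = 0.00820
  s term: (2×0.0310)² = 0.00383
  u term: (-0.5×0.0269)² = 0.000181
Total = 0.0122. Share from s = 0.00383/0.0122 = 0.314.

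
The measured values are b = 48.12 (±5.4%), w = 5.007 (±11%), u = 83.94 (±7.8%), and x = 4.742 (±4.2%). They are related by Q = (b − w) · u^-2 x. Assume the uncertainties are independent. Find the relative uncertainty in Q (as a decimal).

Let h = b − w = 43.11. δh = √(δb² + δw²) = √(6.75 + 0.303) = 2.66, so δh/h = 0.0616.
Q is then a monomial in h, u, x:
δQ/Q = √((δh/h)² + (-2·δu/u)² + (1·δx/x)²) = √(0.00380 + 0.0243 + 0.00176) = 0.173

0.173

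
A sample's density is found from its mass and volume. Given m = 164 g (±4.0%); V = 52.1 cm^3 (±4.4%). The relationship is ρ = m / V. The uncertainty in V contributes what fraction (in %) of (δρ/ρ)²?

54.8%

(δρ/ρ)² = (1·δm/m)² + (-1·δV/V)²
  m term: (1×0.0400)² = 0.00160
  V term: (-1×0.0440)² = 0.00194
Total = 0.00354. Share from V = 0.00194/0.00354 = 0.548.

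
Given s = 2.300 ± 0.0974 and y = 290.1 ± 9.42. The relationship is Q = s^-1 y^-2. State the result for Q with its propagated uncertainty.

(5.166 ± 0.401) × 10^-6

Since Q is a product/quotient, work with relative uncertainties:
  (-1·δs/s)² = (-1×0.0423)² = 0.00179;  (-2·δy/y)² = (-2×0.0325)² = 0.00422
δQ/Q = √(0.00601) = 0.0775
Q = 5.166e-06, so δQ = 0.0775 × 5.166e-06 = 4.01e-07.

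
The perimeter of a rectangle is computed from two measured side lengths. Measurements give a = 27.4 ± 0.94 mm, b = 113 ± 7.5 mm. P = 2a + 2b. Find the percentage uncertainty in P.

Absolute uncertainties add in quadrature for a linear combination:
  (2·δa)² = 3.53;  (2·δb)² = 225
δP = √(229) = 15.1 mm
P = 281 mm, so δP/P = 15.1/281 = 0.0538.

5.38%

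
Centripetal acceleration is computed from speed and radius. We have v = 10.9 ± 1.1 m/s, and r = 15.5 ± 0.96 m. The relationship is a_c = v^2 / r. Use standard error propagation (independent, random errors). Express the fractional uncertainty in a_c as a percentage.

21.1%

Products/powers → add relative errors in quadrature, weighted by exponent:
  (2·δv/v)² = (2×0.101)² = 0.0407;  (-1·δr/r)² = (-1×0.0619)² = 0.00384
δa_c/a_c = √(0.0446) = 0.211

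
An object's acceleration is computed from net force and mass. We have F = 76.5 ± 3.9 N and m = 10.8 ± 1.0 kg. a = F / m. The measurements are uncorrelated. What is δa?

Each factor contributes (exponent × relative error)² to (δa/a)²:
  (1·δF/F)² = (1×0.0510)² = 0.00260;  (-1·δm/m)² = (-1×0.0926)² = 0.00857
δa/a = √(0.0112) = 0.106
a = 7.08 m/s^2, so δa = 0.106 × 7.08 = 0.749 m/s^2.

0.749 m/s^2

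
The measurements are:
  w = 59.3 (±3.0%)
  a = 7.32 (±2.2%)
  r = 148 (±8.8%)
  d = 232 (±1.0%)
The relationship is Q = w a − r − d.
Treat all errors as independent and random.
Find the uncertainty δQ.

Let p = w·a = 434. δp/p = √((1·δw/w)² + (1·δa/a)²) = √(0.000900 + 0.000484) = 0.0372, so δp = 16.1.
Q = p − r − d: δQ = √(δp² + δr² + δd²) = √(261 + 170 + 5.38) = 20.9

20.9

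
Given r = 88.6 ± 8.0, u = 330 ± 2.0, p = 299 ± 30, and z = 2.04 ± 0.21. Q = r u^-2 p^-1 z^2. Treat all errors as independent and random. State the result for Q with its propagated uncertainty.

Each factor contributes (exponent × relative error)² to (δQ/Q)²:
  (1·δr/r)² = (1×0.0903)² = 0.00815;  (-2·δu/u)² = (-2×0.00606)² = 0.000147;  (-1·δp/p)² = (-1×0.100)² = 0.0101;  (2·δz/z)² = (2×0.103)² = 0.0424
δQ/Q = √(0.0608) = 0.246
Q = 1.13e-05, so δQ = 0.246 × 1.13e-05 = 2.79e-06.

(1.13 ± 0.279) × 10^-5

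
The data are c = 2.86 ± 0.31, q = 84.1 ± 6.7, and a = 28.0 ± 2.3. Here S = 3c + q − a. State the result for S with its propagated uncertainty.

S is a linear combination, so absolute uncertainties add in quadrature:
  (3·δc)² = 0.865;  (δq)² = 44.9;  (δa)² = 5.29
δS = √(51.0) = 7.14
S = 64.7.

64.7 ± 7.14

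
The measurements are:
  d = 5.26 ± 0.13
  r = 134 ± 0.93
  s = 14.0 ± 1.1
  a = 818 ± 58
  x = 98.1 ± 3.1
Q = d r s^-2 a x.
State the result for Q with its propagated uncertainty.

Q is a product of powers, so relative uncertainties combine in quadrature:
  (1·δd/d)² = (1×0.0247)² = 0.000611;  (1·δr/r)² = (1×0.00694)² = 4.82e-05;  (-2·δs/s)² = (-2×0.0786)² = 0.0247;  (1·δa/a)² = (1×0.0709)² = 0.00503;  (1·δx/x)² = (1×0.0316)² = 0.000999
δQ/Q = √(0.0314) = 0.177
Q = 2.89e+05, so δQ = 0.177 × 2.89e+05 = 51100.

(2.89 ± 0.511) × 10^5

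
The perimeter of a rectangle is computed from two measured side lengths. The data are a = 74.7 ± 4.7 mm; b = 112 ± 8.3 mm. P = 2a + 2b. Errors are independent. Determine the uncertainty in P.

Each term contributes (cᵢ δxᵢ)² to (δP)²:
  (2·δa)² = 88.4;  (2·δb)² = 276
δP = √(364) = 19.1 mm

19.1 mm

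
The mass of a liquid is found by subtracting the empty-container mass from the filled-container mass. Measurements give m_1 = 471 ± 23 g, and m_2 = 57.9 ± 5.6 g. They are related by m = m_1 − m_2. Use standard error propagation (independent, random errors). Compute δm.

Sums and differences: (δm)² = Σ (cᵢ δxᵢ)².
  (δm_1)² = 529;  (δm_2)² = 31.4
δm = √(560) = 23.7 g

23.7 g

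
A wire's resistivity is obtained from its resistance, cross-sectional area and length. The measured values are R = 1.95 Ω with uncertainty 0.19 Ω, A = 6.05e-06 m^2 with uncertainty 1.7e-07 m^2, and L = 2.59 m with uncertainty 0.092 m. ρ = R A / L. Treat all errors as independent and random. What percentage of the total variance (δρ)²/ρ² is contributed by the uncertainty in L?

(δρ/ρ)² = (1·δR/R)² + (1·δA/A)² + (-1·δL/L)²
  R term: (1×0.0974)² = 0.00949
  A term: (1×0.0281)² = 0.000790
  L term: (-1×0.0355)² = 0.00126
Total = 0.0115. Share from L = 0.00126/0.0115 = 0.109.

10.9%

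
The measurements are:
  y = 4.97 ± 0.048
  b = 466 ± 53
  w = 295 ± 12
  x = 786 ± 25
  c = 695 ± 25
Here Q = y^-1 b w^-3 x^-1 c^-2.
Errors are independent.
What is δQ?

Each factor contributes (exponent × relative error)² to (δQ/Q)²:
  (-1·δy/y)² = (-1×0.00966)² = 9.33e-05;  (1·δb/b)² = (1×0.114)² = 0.0129;  (-3·δw/w)² = (-3×0.0407)² = 0.0149;  (-1·δx/x)² = (-1×0.0318)² = 0.00101;  (-2·δc/c)² = (-2×0.0360)² = 0.00518
δQ/Q = √(0.0341) = 0.185
Q = 9.62e-15, so δQ = 0.185 × 9.62e-15 = 1.78e-15.

1.78e-15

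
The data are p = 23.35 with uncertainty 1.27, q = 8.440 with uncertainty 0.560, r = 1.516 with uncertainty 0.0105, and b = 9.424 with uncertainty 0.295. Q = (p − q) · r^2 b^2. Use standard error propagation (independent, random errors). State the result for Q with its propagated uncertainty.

Let u = p − q = 14.91. δu = √(δp² + δq²) = √(1.61 + 0.314) = 1.39, so δu/u = 0.0931.
Q is then a monomial in u, r, b:
δQ/Q = √((δu/u)² + (2·δr/r)² + (2·δb/b)²) = √(0.00867 + 0.000192 + 0.00392) = 0.113
Q = 3043, so δQ = 0.113 × 3043 = 344.

3043 ± 344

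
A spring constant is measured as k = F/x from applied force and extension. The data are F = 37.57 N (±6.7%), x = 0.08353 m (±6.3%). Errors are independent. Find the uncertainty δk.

41.4 N/m

Each factor contributes (exponent × relative error)² to (δk/k)²:
  (1·δF/F)² = (1×0.0670)² = 0.00449;  (-1·δx/x)² = (-1×0.0630)² = 0.00397
δk/k = √(0.00846) = 0.0920
k = 449.8 N/m, so δk = 0.0920 × 449.8 = 41.4 N/m.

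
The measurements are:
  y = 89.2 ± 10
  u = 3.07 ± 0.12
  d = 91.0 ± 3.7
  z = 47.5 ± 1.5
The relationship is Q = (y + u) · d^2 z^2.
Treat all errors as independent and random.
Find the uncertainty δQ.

Let w = y + u = 92.3. δw = √(δy² + δu²) = √(100 + 0.0144) = 10.0, so δw/w = 0.108.
Q is then a monomial in w, d, z:
δQ/Q = √((δw/w)² + (2·δd/d)² + (2·δz/z)²) = √(0.0117 + 0.00661 + 0.00399) = 0.149
Q = 1.72e+09, so δQ = 0.149 × 1.72e+09 = 2.58e+08.

2.58e+08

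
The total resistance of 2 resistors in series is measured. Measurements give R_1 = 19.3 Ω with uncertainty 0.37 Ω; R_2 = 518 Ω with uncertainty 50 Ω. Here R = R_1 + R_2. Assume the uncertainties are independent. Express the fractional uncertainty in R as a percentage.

9.31%

Each term contributes (cᵢ δxᵢ)² to (δR)²:
  (δR_1)² = 0.137;  (δR_2)² = 2500
δR = √(2500) = 50.0 Ω
R = 537 Ω, so δR/R = 50.0/537 = 0.0931.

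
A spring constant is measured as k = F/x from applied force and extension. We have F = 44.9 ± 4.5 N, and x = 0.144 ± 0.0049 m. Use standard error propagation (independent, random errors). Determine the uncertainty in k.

33.0 N/m

Since k is a product/quotient, work with relative uncertainties:
  (1·δF/F)² = (1×0.100)² = 0.0100;  (-1·δx/x)² = (-1×0.0340)² = 0.00116
δk/k = √(0.0112) = 0.106
k = 312 N/m, so δk = 0.106 × 312 = 33.0 N/m.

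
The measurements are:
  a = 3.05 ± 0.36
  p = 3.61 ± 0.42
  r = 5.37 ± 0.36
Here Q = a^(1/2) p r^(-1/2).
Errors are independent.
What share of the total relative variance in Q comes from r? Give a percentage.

(δQ/Q)² = (½·δa/a)² + (1·δp/p)² + (−½·δr/r)²
  a term: (0.5×0.118)² = 0.00348
  p term: (1×0.116)² = 0.0135
  r term: (-0.5×0.0670)² = 0.00112
Total = 0.0181. Share from r = 0.00112/0.0181 = 0.0619.

6.19%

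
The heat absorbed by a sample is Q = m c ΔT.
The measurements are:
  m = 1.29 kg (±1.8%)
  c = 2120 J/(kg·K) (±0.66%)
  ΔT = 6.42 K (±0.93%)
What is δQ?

Relative error in a monomial: (δQ/Q)² = Σ (nᵢ · δxᵢ/xᵢ)².
  (1·δm/m)² = (1×0.0180)² = 0.000324;  (1·δc/c)² = (1×0.00660)² = 4.36e-05;  (1·δΔT/ΔT)² = (1×0.00930)² = 8.65e-05
δQ/Q = √(0.000454) = 0.0213
Q = 17600 J, so δQ = 0.0213 × 17600 = 374 J.

374 J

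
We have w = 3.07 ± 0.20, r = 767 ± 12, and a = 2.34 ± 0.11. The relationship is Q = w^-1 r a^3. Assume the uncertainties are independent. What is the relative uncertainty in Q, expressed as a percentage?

Since Q is a product/quotient, work with relative uncertainties:
  (-1·δw/w)² = (-1×0.0651)² = 0.00424;  (1·δr/r)² = (1×0.0156)² = 0.000245;  (3·δa/a)² = (3×0.0470)² = 0.0199
δQ/Q = √(0.0244) = 0.156

15.6%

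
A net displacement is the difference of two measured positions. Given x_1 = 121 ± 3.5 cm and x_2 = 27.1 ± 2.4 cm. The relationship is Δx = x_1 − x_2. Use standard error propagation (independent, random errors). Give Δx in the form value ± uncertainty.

Each term contributes (cᵢ δxᵢ)² to (δΔx)²:
  (δx_1)² = 12.2;  (δx_2)² = 5.76
δΔx = √(18.0) = 4.24 cm
Δx = 93.9 cm.

93.9 ± 4.24 cm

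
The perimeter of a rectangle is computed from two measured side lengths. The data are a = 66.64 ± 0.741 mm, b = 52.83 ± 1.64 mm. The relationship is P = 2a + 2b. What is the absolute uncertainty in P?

3.60 mm

For a sum/difference, combine absolute errors in quadrature:
  (2·δa)² = 2.20;  (2·δb)² = 10.8
δP = √(13.0) = 3.60 mm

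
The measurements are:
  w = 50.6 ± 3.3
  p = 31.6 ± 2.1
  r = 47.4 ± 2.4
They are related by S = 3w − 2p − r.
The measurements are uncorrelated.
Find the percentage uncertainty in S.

26.7%

Sums and differences: (δS)² = Σ (cᵢ δxᵢ)².
  (3·δw)² = 98.0;  (2·δp)² = 17.6;  (δr)² = 5.76
δS = √(121) = 11.0
S = 41.2, so δS/S = 11.0/41.2 = 0.267.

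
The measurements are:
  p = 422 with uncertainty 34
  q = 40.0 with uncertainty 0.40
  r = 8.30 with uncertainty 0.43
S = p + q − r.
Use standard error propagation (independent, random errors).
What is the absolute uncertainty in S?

Each term contributes (cᵢ δxᵢ)² to (δS)²:
  (δp)² = 1160;  (δq)² = 0.160;  (δr)² = 0.185
δS = √(1160) = 34.0

34.0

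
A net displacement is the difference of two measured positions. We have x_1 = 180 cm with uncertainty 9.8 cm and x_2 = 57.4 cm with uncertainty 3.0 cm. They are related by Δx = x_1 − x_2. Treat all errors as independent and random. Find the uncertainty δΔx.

For a sum/difference, combine absolute errors in quadrature:
  (δx_1)² = 96.0;  (δx_2)² = 9.00
δΔx = √(105) = 10.2 cm

10.2 cm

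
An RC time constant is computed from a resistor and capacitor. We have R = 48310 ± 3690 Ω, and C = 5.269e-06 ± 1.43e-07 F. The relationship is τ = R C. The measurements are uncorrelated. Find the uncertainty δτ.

0.0206 s

τ is a product of powers, so relative uncertainties combine in quadrature:
  (1·δR/R)² = (1×0.0764)² = 0.00583;  (1·δC/C)² = (1×0.0271)² = 0.000737
δτ/τ = √(0.00657) = 0.0811
τ = 0.2545 s, so δτ = 0.0811 × 0.2545 = 0.0206 s.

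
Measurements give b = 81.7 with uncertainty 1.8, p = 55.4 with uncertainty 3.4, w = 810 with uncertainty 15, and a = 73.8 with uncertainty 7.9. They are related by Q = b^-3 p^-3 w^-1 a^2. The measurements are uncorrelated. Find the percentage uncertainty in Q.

Since Q is a product/quotient, work with relative uncertainties:
  (-3·δb/b)² = (-3×0.0220)² = 0.00437;  (-3·δp/p)² = (-3×0.0614)² = 0.0339;  (-1·δw/w)² = (-1×0.0185)² = 0.000343;  (2·δa/a)² = (2×0.107)² = 0.0458
δQ/Q = √(0.0844) = 0.291

29.1%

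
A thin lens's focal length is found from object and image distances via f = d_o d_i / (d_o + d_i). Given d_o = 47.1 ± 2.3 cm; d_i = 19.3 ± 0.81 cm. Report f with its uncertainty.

13.7 ± 0.452 cm

∂f/∂d_o = (d_i/(d_o+d_i))² = 0.0845;  ∂f/∂d_i = (d_o/(d_o+d_i))² = 0.503
δf = √((∂f/∂d_o · δd_o)² + (∂f/∂d_i · δd_i)²) = √(0.0378 + 0.166) = 0.452 cm
f = 13.7 cm.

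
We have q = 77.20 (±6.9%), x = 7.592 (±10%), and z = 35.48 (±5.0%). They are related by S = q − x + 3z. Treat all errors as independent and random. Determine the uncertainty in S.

Sums and differences: (δS)² = Σ (cᵢ δxᵢ)².
  (δq)² = 28.4;  (δx)² = 0.576;  (3·δz)² = 28.3
δS = √(57.3) = 7.57

7.57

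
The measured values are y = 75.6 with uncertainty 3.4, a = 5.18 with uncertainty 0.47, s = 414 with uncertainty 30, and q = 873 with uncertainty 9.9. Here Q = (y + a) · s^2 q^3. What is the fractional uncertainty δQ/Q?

Let u = y + a = 80.8. δu = √(δy² + δa²) = √(11.6 + 0.221) = 3.43, so δu/u = 0.0425.
Q is then a monomial in u, s, q:
δQ/Q = √((δu/u)² + (2·δs/s)² + (3·δq/q)²) = √(0.00181 + 0.0210 + 0.00116) = 0.155

0.155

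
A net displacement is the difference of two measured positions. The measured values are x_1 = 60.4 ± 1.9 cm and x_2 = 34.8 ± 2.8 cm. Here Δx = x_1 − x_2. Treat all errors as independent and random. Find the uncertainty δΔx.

Δx is a linear combination, so absolute uncertainties add in quadrature:
  (δx_1)² = 3.61;  (δx_2)² = 7.84
δΔx = √(11.4) = 3.38 cm

3.38 cm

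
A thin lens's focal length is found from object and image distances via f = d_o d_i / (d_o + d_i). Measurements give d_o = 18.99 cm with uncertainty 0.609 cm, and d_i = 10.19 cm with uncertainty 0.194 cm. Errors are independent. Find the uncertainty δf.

∂f/∂d_o = (d_i/(d_o+d_i))² = 0.122;  ∂f/∂d_i = (d_o/(d_o+d_i))² = 0.424
δf = √((∂f/∂d_o · δd_o)² + (∂f/∂d_i · δd_i)²) = √(0.00552 + 0.00675) = 0.111 cm

0.111 cm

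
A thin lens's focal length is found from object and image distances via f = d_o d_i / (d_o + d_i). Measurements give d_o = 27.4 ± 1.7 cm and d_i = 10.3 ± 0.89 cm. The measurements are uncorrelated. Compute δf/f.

0.0650

∂f/∂d_o = (d_i/(d_o+d_i))² = 0.0746;  ∂f/∂d_i = (d_o/(d_o+d_i))² = 0.528
δf = √((∂f/∂d_o · δd_o)² + (∂f/∂d_i · δd_i)²) = √(0.0161 + 0.221) = 0.487 cm
f = 7.49 cm, so δf/f = 0.487/7.49 = 0.0650.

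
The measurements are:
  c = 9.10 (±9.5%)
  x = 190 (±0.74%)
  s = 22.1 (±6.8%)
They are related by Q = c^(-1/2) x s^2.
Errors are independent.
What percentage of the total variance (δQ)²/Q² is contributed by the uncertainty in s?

88.9%

(δQ/Q)² = (−½·δc/c)² + (1·δx/x)² + (2·δs/s)²
  c term: (-0.5×0.0950)² = 0.00226
  x term: (1×0.00740)² = 5.48e-05
  s term: (2×0.0680)² = 0.0185
Total = 0.0208. Share from s = 0.0185/0.0208 = 0.889.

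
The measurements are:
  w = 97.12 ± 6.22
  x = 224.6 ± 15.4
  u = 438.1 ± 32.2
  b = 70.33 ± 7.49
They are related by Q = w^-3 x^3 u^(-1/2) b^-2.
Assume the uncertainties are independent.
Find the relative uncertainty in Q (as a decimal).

0.355

Products/powers → add relative errors in quadrature, weighted by exponent:
  (-3·δw/w)² = (-3×0.0640)² = 0.0369;  (3·δx/x)² = (3×0.0686)² = 0.0423;  (−½·δu/u)² = (-0.5×0.0735)² = 0.00135;  (-2·δb/b)² = (-2×0.106)² = 0.0454
δQ/Q = √(0.126) = 0.355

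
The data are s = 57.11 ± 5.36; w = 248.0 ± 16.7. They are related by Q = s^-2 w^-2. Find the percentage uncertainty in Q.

Products/powers → add relative errors in quadrature, weighted by exponent:
  (-2·δs/s)² = (-2×0.0939)² = 0.0352;  (-2·δw/w)² = (-2×0.0673)² = 0.0181
δQ/Q = √(0.0534) = 0.231

23.1%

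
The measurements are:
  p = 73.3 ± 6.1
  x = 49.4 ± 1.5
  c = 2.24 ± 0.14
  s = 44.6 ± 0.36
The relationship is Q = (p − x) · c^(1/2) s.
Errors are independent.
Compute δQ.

422

Let u = p − x = 23.9. δu = √(δp² + δx²) = √(37.2 + 2.25) = 6.28, so δu/u = 0.263.
Q is then a monomial in u, c, s:
δQ/Q = √((δu/u)² + (½·δc/c)² + (1·δs/s)²) = √(0.0691 + 0.000977 + 6.52e-05) = 0.265
Q = 1600, so δQ = 0.265 × 1600 = 422.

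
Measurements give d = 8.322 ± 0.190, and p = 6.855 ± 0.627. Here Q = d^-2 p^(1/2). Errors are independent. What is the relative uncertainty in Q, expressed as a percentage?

6.46%

Each factor contributes (exponent × relative error)² to (δQ/Q)²:
  (-2·δd/d)² = (-2×0.0228)² = 0.00209;  (½·δp/p)² = (0.5×0.0915)² = 0.00209
δQ/Q = √(0.00418) = 0.0646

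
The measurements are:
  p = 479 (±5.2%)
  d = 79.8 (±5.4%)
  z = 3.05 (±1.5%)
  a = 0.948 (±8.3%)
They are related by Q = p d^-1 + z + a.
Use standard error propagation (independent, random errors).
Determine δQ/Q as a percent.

4.59%

Let w = p·d^-1 = 6.00. δw/w = √((1·δp/p)² + (-1·δd/d)²) = √(0.00270 + 0.00292) = 0.0750, so δw = 0.450.
Q = w + z + a: δQ = √(δw² + δz² + δa²) = √(0.202 + 0.00209 + 0.00619) = 0.459
Q = 10.0, so δQ/Q = 0.459/10.0 = 0.0459.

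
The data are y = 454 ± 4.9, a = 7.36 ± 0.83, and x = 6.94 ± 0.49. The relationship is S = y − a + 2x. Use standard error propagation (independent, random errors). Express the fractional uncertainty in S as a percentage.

1.10%

S is a linear combination, so absolute uncertainties add in quadrature:
  (δy)² = 24.0;  (δa)² = 0.689;  (2·δx)² = 0.960
δS = √(25.7) = 5.07
S = 461, so δS/S = 5.07/461 = 0.0110.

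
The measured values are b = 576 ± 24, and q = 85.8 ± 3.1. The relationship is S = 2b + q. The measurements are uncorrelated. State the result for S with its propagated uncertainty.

1240 ± 48.1

For a sum/difference, combine absolute errors in quadrature:
  (2·δb)² = 2300;  (δq)² = 9.61
δS = √(2310) = 48.1
S = 1240.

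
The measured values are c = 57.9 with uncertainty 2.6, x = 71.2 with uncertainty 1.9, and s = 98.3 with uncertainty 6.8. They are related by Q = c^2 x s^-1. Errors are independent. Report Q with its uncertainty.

2430 ± 283

Each factor contributes (exponent × relative error)² to (δQ/Q)²:
  (2·δc/c)² = (2×0.0449)² = 0.00807;  (1·δx/x)² = (1×0.0267)² = 0.000712;  (-1·δs/s)² = (-1×0.0692)² = 0.00479
δQ/Q = √(0.0136) = 0.116
Q = 2430, so δQ = 0.116 × 2430 = 283.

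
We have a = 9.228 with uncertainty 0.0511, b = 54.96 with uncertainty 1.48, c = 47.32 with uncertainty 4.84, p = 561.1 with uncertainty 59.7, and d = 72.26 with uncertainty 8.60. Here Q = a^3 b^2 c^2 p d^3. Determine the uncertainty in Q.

4.82e+17

Relative error in a monomial: (δQ/Q)² = Σ (nᵢ · δxᵢ/xᵢ)².
  (3·δa/a)² = (3×0.00554)² = 0.000276;  (2·δb/b)² = (2×0.0269)² = 0.00290;  (2·δc/c)² = (2×0.102)² = 0.0418;  (1·δp/p)² = (1×0.106)² = 0.0113;  (3·δd/d)² = (3×0.119)² = 0.127
δQ/Q = √(0.184) = 0.429
Q = 1.125e+18, so δQ = 0.429 × 1.125e+18 = 4.82e+17.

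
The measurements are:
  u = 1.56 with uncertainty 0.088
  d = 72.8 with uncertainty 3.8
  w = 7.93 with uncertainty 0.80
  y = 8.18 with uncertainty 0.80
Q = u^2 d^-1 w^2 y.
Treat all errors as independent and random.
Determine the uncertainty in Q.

Each factor contributes (exponent × relative error)² to (δQ/Q)²:
  (2·δu/u)² = (2×0.0564)² = 0.0127;  (-1·δd/d)² = (-1×0.0522)² = 0.00272;  (2·δw/w)² = (2×0.101)² = 0.0407;  (1·δy/y)² = (1×0.0978)² = 0.00956
δQ/Q = √(0.0657) = 0.256
Q = 17.2, so δQ = 0.256 × 17.2 = 4.41.

4.41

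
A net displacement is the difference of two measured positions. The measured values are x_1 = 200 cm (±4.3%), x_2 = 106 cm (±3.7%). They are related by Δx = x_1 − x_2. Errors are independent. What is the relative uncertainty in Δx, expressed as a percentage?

10.1%

Sums and differences: (δΔx)² = Σ (cᵢ δxᵢ)².
  (δx_1)² = 74.0;  (δx_2)² = 15.4
δΔx = √(89.3) = 9.45 cm
Δx = 94.0 cm, so δΔx/Δx = 9.45/94.0 = 0.101.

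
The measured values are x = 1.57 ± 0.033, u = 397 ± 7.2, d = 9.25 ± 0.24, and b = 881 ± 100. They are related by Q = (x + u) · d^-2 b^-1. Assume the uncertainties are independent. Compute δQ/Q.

Let w = x + u = 399. δw = √(δx² + δu²) = √(0.00109 + 51.8) = 7.20, so δw/w = 0.0181.
Q is then a monomial in w, d, b:
δQ/Q = √((δw/w)² + (-2·δd/d)² + (-1·δb/b)²) = √(0.000326 + 0.00269 + 0.0129) = 0.126

0.126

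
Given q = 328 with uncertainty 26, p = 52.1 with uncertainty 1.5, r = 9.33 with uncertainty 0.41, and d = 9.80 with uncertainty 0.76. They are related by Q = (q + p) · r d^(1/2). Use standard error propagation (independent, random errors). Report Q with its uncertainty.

11100 ± 1000

Let u = q + p = 380. δu = √(δq² + δp²) = √(676 + 2.25) = 26.0, so δu/u = 0.0685.
Q is then a monomial in u, r, d:
δQ/Q = √((δu/u)² + (1·δr/r)² + (½·δd/d)²) = √(0.00469 + 0.00193 + 0.00150) = 0.0902
Q = 11100, so δQ = 0.0902 × 11100 = 1000.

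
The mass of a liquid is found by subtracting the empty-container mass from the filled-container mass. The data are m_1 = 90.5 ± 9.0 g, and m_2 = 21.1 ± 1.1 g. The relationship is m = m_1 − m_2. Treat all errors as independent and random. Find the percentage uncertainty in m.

13.1%

Sums and differences: (δm)² = Σ (cᵢ δxᵢ)².
  (δm_1)² = 81.0;  (δm_2)² = 1.21
δm = √(82.2) = 9.07 g
m = 69.4 g, so δm/m = 9.07/69.4 = 0.131.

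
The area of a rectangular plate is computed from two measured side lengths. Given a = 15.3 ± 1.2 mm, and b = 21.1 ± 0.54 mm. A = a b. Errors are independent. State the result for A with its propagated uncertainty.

323 ± 26.6 mm^2

Each factor contributes (exponent × relative error)² to (δA/A)²:
  (1·δa/a)² = (1×0.0784)² = 0.00615;  (1·δb/b)² = (1×0.0256)² = 0.000655
δA/A = √(0.00681) = 0.0825
A = 323 mm^2, so δA = 0.0825 × 323 = 26.6 mm^2.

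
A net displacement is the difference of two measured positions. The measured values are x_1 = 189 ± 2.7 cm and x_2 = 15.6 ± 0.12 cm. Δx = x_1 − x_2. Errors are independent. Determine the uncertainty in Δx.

For a sum/difference, combine absolute errors in quadrature:
  (δx_1)² = 7.29;  (δx_2)² = 0.0144
δΔx = √(7.30) = 2.70 cm

2.70 cm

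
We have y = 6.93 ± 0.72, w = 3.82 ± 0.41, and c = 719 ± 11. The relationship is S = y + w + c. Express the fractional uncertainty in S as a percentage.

For a sum/difference, combine absolute errors in quadrature:
  (δy)² = 0.518;  (δw)² = 0.168;  (δc)² = 121
δS = √(122) = 11.0
S = 730, so δS/S = 11.0/730 = 0.0151.

1.51%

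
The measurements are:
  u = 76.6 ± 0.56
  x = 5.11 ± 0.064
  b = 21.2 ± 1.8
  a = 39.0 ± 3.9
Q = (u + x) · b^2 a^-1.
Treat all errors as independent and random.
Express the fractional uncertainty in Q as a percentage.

Let w = u + x = 81.7. δw = √(δu² + δx²) = √(0.314 + 0.00410) = 0.564, so δw/w = 0.00690.
Q is then a monomial in w, b, a:
δQ/Q = √((δw/w)² + (2·δb/b)² + (-1·δa/a)²) = √(4.76e-05 + 0.0288 + 0.0100) = 0.197

19.7%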